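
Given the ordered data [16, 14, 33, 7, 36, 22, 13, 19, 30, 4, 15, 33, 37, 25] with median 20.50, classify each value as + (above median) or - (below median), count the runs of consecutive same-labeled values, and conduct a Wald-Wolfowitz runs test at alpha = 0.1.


Step 1: Compute median = 20.50; label A = above, B = below.
Labels in order: BBABAABBABBAAA  (n_A = 7, n_B = 7)
Step 2: Count runs R = 8.
Step 3: Under H0 (random ordering), E[R] = 2*n_A*n_B/(n_A+n_B) + 1 = 2*7*7/14 + 1 = 8.0000.
        Var[R] = 2*n_A*n_B*(2*n_A*n_B - n_A - n_B) / ((n_A+n_B)^2 * (n_A+n_B-1)) = 8232/2548 = 3.2308.
        SD[R] = 1.7974.
Step 4: R = E[R], so z = 0 with no continuity correction.
Step 5: Two-sided p-value via normal approximation = 2*(1 - Phi(|z|)) = 1.000000.
Step 6: alpha = 0.1. fail to reject H0.

R = 8, z = 0.0000, p = 1.000000, fail to reject H0.


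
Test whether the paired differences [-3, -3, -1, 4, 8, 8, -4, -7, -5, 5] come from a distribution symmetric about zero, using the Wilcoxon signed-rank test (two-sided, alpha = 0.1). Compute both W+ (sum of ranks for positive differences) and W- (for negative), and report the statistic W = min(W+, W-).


Step 1: Drop any zero differences (none here) and take |d_i|.
|d| = [3, 3, 1, 4, 8, 8, 4, 7, 5, 5]
Step 2: Midrank |d_i| (ties get averaged ranks).
ranks: |3|->2.5, |3|->2.5, |1|->1, |4|->4.5, |8|->9.5, |8|->9.5, |4|->4.5, |7|->8, |5|->6.5, |5|->6.5
Step 3: Attach original signs; sum ranks with positive sign and with negative sign.
W+ = 4.5 + 9.5 + 9.5 + 6.5 = 30
W- = 2.5 + 2.5 + 1 + 4.5 + 8 + 6.5 = 25
(Check: W+ + W- = 55 should equal n(n+1)/2 = 55.)
Step 4: Test statistic W = min(W+, W-) = 25.
Step 5: Ties in |d|, so use the tie-corrected normal approximation.
        E[W] = n(n+1)/4 = 10*11/4 = 27.5.
        Tie groups: |d|=3 (t=2), |d|=4 (t=2), |d|=5 (t=2), |d|=8 (t=2); sum(t^3 - t) = 24.
        Var[W] = n(n+1)(2n+1)/24 - sum(t^3-t)/48 = 2310/24 - 24/48 = 95.75.
        z = (W - E[W]) / sqrt(Var[W]) = (25 - 27.5) / 9.7852 = -0.2555.
        Two-sided p = 2*Phi(z) = 0.798346.
Step 6: alpha = 0.1. fail to reject H0.

W+ = 30, W- = 25, W = min = 25, p = 0.798346, fail to reject H0.


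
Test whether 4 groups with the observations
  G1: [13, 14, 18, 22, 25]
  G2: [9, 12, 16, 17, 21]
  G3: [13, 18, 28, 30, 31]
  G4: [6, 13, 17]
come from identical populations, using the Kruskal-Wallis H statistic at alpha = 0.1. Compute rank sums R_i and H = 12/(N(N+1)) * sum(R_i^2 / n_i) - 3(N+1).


Step 1: Combine all N = 18 observations and assign midranks.
sorted (value, group, rank): (6,G4,1), (9,G2,2), (12,G2,3), (13,G1,5), (13,G3,5), (13,G4,5), (14,G1,7), (16,G2,8), (17,G2,9.5), (17,G4,9.5), (18,G1,11.5), (18,G3,11.5), (21,G2,13), (22,G1,14), (25,G1,15), (28,G3,16), (30,G3,17), (31,G3,18)
Step 2: Sum ranks within each group.
R_1 = 52.5 (n_1 = 5)
R_2 = 35.5 (n_2 = 5)
R_3 = 67.5 (n_3 = 5)
R_4 = 15.5 (n_4 = 3)
Step 3: H = 12/(N(N+1)) * sum(R_i^2/n_i) - 3(N+1)
     = 12/(18*19) * (52.5^2/5 + 35.5^2/5 + 67.5^2/5 + 15.5^2/3) - 3*19
     = 0.035088 * 1794.63 - 57
     = 5.969591.
Step 4: Ties present; correction factor C = 1 - 36/(18^3 - 18) = 0.993808. Corrected H = 5.969591 / 0.993808 = 6.006784.
Step 5: Under H0, H ~ chi^2(3); p-value = 0.111281.
Step 6: alpha = 0.1. fail to reject H0.

H = 6.0068, df = 3, p = 0.111281, fail to reject H0.


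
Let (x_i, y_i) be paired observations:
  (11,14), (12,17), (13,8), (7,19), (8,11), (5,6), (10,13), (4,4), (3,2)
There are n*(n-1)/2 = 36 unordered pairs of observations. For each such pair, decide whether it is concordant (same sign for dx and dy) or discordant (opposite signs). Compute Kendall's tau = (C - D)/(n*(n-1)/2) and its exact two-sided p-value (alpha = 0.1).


Step 1: Enumerate the 36 unordered pairs (i,j) with i<j and classify each by sign(x_j-x_i) * sign(y_j-y_i).
  (1,2):dx=+1,dy=+3->C; (1,3):dx=+2,dy=-6->D; (1,4):dx=-4,dy=+5->D; (1,5):dx=-3,dy=-3->C
  (1,6):dx=-6,dy=-8->C; (1,7):dx=-1,dy=-1->C; (1,8):dx=-7,dy=-10->C; (1,9):dx=-8,dy=-12->C
  (2,3):dx=+1,dy=-9->D; (2,4):dx=-5,dy=+2->D; (2,5):dx=-4,dy=-6->C; (2,6):dx=-7,dy=-11->C
  (2,7):dx=-2,dy=-4->C; (2,8):dx=-8,dy=-13->C; (2,9):dx=-9,dy=-15->C; (3,4):dx=-6,dy=+11->D
  (3,5):dx=-5,dy=+3->D; (3,6):dx=-8,dy=-2->C; (3,7):dx=-3,dy=+5->D; (3,8):dx=-9,dy=-4->C
  (3,9):dx=-10,dy=-6->C; (4,5):dx=+1,dy=-8->D; (4,6):dx=-2,dy=-13->C; (4,7):dx=+3,dy=-6->D
  (4,8):dx=-3,dy=-15->C; (4,9):dx=-4,dy=-17->C; (5,6):dx=-3,dy=-5->C; (5,7):dx=+2,dy=+2->C
  (5,8):dx=-4,dy=-7->C; (5,9):dx=-5,dy=-9->C; (6,7):dx=+5,dy=+7->C; (6,8):dx=-1,dy=-2->C
  (6,9):dx=-2,dy=-4->C; (7,8):dx=-6,dy=-9->C; (7,9):dx=-7,dy=-11->C; (8,9):dx=-1,dy=-2->C
Step 2: C = 27, D = 9, total pairs = 36.
Step 3: tau = (C - D)/(n(n-1)/2) = (27 - 9)/36 = 0.500000.
Step 4: Exact two-sided p-value (enumerate n! = 362880 permutations of y under H0): p = 0.075176.
Step 5: alpha = 0.1. reject H0.

tau_b = 0.5000 (C=27, D=9), p = 0.075176, reject H0.


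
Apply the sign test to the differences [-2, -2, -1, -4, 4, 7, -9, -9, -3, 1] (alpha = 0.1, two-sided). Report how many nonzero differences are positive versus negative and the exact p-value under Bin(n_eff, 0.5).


Step 1: Discard zero differences. Original n = 10; n_eff = number of nonzero differences = 10.
Nonzero differences (with sign): -2, -2, -1, -4, +4, +7, -9, -9, -3, +1
Step 2: Count signs: positive = 3, negative = 7.
Step 3: Under H0: P(positive) = 0.5, so the number of positives S ~ Bin(10, 0.5).
Step 4: Two-sided exact p-value = sum of Bin(10,0.5) probabilities at or below the observed probability = 0.343750.
Step 5: alpha = 0.1. fail to reject H0.

n_eff = 10, pos = 3, neg = 7, p = 0.343750, fail to reject H0.


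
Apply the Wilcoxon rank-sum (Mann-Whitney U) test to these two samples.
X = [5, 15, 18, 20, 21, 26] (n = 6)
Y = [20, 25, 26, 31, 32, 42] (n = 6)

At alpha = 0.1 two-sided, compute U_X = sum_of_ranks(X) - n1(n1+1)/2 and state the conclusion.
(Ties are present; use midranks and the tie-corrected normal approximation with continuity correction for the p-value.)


Step 1: Combine and sort all 12 observations; assign midranks.
sorted (value, group): (5,X), (15,X), (18,X), (20,X), (20,Y), (21,X), (25,Y), (26,X), (26,Y), (31,Y), (32,Y), (42,Y)
ranks: 5->1, 15->2, 18->3, 20->4.5, 20->4.5, 21->6, 25->7, 26->8.5, 26->8.5, 31->10, 32->11, 42->12
Step 2: Rank sum for X: R1 = 1 + 2 + 3 + 4.5 + 6 + 8.5 = 25.
Step 3: U_X = R1 - n1(n1+1)/2 = 25 - 6*7/2 = 25 - 21 = 4.
       U_Y = n1*n2 - U_X = 36 - 4 = 32.
Step 4: Ties are present, so use the tie-corrected normal approximation (with continuity correction) for the p-value.
Step 5: p-value = 0.030058; compare to alpha = 0.1. reject H0.

U_X = 4, p = 0.030058, reject H0 at alpha = 0.1.


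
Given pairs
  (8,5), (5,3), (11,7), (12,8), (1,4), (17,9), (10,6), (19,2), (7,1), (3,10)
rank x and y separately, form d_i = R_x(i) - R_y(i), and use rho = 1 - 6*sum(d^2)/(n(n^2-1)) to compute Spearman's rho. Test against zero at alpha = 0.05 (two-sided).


Step 1: Rank x and y separately (midranks; no ties here).
rank(x): 8->5, 5->3, 11->7, 12->8, 1->1, 17->9, 10->6, 19->10, 7->4, 3->2
rank(y): 5->5, 3->3, 7->7, 8->8, 4->4, 9->9, 6->6, 2->2, 1->1, 10->10
Step 2: d_i = R_x(i) - R_y(i); compute d_i^2.
  (5-5)^2=0, (3-3)^2=0, (7-7)^2=0, (8-8)^2=0, (1-4)^2=9, (9-9)^2=0, (6-6)^2=0, (10-2)^2=64, (4-1)^2=9, (2-10)^2=64
sum(d^2) = 146.
Step 3: rho = 1 - 6*146 / (10*(10^2 - 1)) = 1 - 876/990 = 0.115152.
Step 4: Under H0, t = rho * sqrt((n-2)/(1-rho^2)) = 0.3279 ~ t(8).
Step 5: Two-sided p-value from the t-distribution with 8 df = 0.751420.
Step 6: alpha = 0.05. fail to reject H0.

rho = 0.1152, p = 0.751420, fail to reject H0 at alpha = 0.05.


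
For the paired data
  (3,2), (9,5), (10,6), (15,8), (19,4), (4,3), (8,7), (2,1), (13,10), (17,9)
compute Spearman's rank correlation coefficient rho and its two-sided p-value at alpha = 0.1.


Step 1: Rank x and y separately (midranks; no ties here).
rank(x): 3->2, 9->5, 10->6, 15->8, 19->10, 4->3, 8->4, 2->1, 13->7, 17->9
rank(y): 2->2, 5->5, 6->6, 8->8, 4->4, 3->3, 7->7, 1->1, 10->10, 9->9
Step 2: d_i = R_x(i) - R_y(i); compute d_i^2.
  (2-2)^2=0, (5-5)^2=0, (6-6)^2=0, (8-8)^2=0, (10-4)^2=36, (3-3)^2=0, (4-7)^2=9, (1-1)^2=0, (7-10)^2=9, (9-9)^2=0
sum(d^2) = 54.
Step 3: rho = 1 - 6*54 / (10*(10^2 - 1)) = 1 - 324/990 = 0.672727.
Step 4: Under H0, t = rho * sqrt((n-2)/(1-rho^2)) = 2.5717 ~ t(8).
Step 5: Two-sided p-value from the t-distribution with 8 df = 0.033041.
Step 6: alpha = 0.1. reject H0.

rho = 0.6727, p = 0.033041, reject H0 at alpha = 0.1.


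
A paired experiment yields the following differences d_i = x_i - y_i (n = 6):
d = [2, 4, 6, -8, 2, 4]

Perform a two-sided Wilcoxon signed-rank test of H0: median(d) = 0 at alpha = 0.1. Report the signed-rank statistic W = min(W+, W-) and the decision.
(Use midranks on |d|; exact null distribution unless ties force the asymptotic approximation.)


Step 1: Drop any zero differences (none here) and take |d_i|.
|d| = [2, 4, 6, 8, 2, 4]
Step 2: Midrank |d_i| (ties get averaged ranks).
ranks: |2|->1.5, |4|->3.5, |6|->5, |8|->6, |2|->1.5, |4|->3.5
Step 3: Attach original signs; sum ranks with positive sign and with negative sign.
W+ = 1.5 + 3.5 + 5 + 1.5 + 3.5 = 15
W- = 6 = 6
(Check: W+ + W- = 21 should equal n(n+1)/2 = 21.)
Step 4: Test statistic W = min(W+, W-) = 6.
Step 5: Ties in |d|, so use the tie-corrected normal approximation.
        E[W] = n(n+1)/4 = 6*7/4 = 10.5.
        Tie groups: |d|=2 (t=2), |d|=4 (t=2); sum(t^3 - t) = 12.
        Var[W] = n(n+1)(2n+1)/24 - sum(t^3-t)/48 = 546/24 - 12/48 = 22.5.
        z = (W - E[W]) / sqrt(Var[W]) = (6 - 10.5) / 4.7434 = -0.9487.
        Two-sided p = 2*Phi(z) = 0.342782.
Step 6: alpha = 0.1. fail to reject H0.

W+ = 15, W- = 6, W = min = 6, p = 0.342782, fail to reject H0.


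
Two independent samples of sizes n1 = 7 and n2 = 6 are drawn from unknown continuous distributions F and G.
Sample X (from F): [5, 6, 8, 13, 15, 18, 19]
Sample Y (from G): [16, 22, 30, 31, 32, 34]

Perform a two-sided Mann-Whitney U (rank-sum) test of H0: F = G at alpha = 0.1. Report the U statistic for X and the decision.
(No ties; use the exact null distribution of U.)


Step 1: Combine and sort all 13 observations; assign midranks.
sorted (value, group): (5,X), (6,X), (8,X), (13,X), (15,X), (16,Y), (18,X), (19,X), (22,Y), (30,Y), (31,Y), (32,Y), (34,Y)
ranks: 5->1, 6->2, 8->3, 13->4, 15->5, 16->6, 18->7, 19->8, 22->9, 30->10, 31->11, 32->12, 34->13
Step 2: Rank sum for X: R1 = 1 + 2 + 3 + 4 + 5 + 7 + 8 = 30.
Step 3: U_X = R1 - n1(n1+1)/2 = 30 - 7*8/2 = 30 - 28 = 2.
       U_Y = n1*n2 - U_X = 42 - 2 = 40.
Step 4: No ties, so the exact null distribution of U (based on enumerating the C(13,7) = 1716 equally likely rank assignments) gives the two-sided p-value.
Step 5: p-value = 0.004662; compare to alpha = 0.1. reject H0.

U_X = 2, p = 0.004662, reject H0 at alpha = 0.1.


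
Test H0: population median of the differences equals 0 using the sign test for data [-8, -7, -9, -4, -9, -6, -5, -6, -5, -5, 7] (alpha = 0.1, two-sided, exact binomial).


Step 1: Discard zero differences. Original n = 11; n_eff = number of nonzero differences = 11.
Nonzero differences (with sign): -8, -7, -9, -4, -9, -6, -5, -6, -5, -5, +7
Step 2: Count signs: positive = 1, negative = 10.
Step 3: Under H0: P(positive) = 0.5, so the number of positives S ~ Bin(11, 0.5).
Step 4: Two-sided exact p-value = sum of Bin(11,0.5) probabilities at or below the observed probability = 0.011719.
Step 5: alpha = 0.1. reject H0.

n_eff = 11, pos = 1, neg = 10, p = 0.011719, reject H0.


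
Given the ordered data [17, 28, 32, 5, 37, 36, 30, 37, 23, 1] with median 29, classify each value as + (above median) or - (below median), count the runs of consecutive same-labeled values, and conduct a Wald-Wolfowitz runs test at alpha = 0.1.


Step 1: Compute median = 29; label A = above, B = below.
Labels in order: BBABAAAABB  (n_A = 5, n_B = 5)
Step 2: Count runs R = 5.
Step 3: Under H0 (random ordering), E[R] = 2*n_A*n_B/(n_A+n_B) + 1 = 2*5*5/10 + 1 = 6.0000.
        Var[R] = 2*n_A*n_B*(2*n_A*n_B - n_A - n_B) / ((n_A+n_B)^2 * (n_A+n_B-1)) = 2000/900 = 2.2222.
        SD[R] = 1.4907.
Step 4: Continuity-corrected z = (R + 0.5 - E[R]) / SD[R] = (5 + 0.5 - 6.0000) / 1.4907 = -0.3354.
Step 5: Two-sided p-value via normal approximation = 2*(1 - Phi(|z|)) = 0.737316.
Step 6: alpha = 0.1. fail to reject H0.

R = 5, z = -0.3354, p = 0.737316, fail to reject H0.


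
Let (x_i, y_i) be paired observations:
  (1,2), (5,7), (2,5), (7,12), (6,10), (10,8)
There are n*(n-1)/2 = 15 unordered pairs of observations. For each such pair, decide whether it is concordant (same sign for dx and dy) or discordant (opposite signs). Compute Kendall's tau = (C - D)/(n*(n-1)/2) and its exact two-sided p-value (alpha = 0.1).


Step 1: Enumerate the 15 unordered pairs (i,j) with i<j and classify each by sign(x_j-x_i) * sign(y_j-y_i).
  (1,2):dx=+4,dy=+5->C; (1,3):dx=+1,dy=+3->C; (1,4):dx=+6,dy=+10->C; (1,5):dx=+5,dy=+8->C
  (1,6):dx=+9,dy=+6->C; (2,3):dx=-3,dy=-2->C; (2,4):dx=+2,dy=+5->C; (2,5):dx=+1,dy=+3->C
  (2,6):dx=+5,dy=+1->C; (3,4):dx=+5,dy=+7->C; (3,5):dx=+4,dy=+5->C; (3,6):dx=+8,dy=+3->C
  (4,5):dx=-1,dy=-2->C; (4,6):dx=+3,dy=-4->D; (5,6):dx=+4,dy=-2->D
Step 2: C = 13, D = 2, total pairs = 15.
Step 3: tau = (C - D)/(n(n-1)/2) = (13 - 2)/15 = 0.733333.
Step 4: Exact two-sided p-value (enumerate n! = 720 permutations of y under H0): p = 0.055556.
Step 5: alpha = 0.1. reject H0.

tau_b = 0.7333 (C=13, D=2), p = 0.055556, reject H0.


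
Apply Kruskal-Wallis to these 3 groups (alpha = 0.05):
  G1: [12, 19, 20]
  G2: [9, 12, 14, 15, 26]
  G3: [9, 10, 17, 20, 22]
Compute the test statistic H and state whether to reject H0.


Step 1: Combine all N = 13 observations and assign midranks.
sorted (value, group, rank): (9,G2,1.5), (9,G3,1.5), (10,G3,3), (12,G1,4.5), (12,G2,4.5), (14,G2,6), (15,G2,7), (17,G3,8), (19,G1,9), (20,G1,10.5), (20,G3,10.5), (22,G3,12), (26,G2,13)
Step 2: Sum ranks within each group.
R_1 = 24 (n_1 = 3)
R_2 = 32 (n_2 = 5)
R_3 = 35 (n_3 = 5)
Step 3: H = 12/(N(N+1)) * sum(R_i^2/n_i) - 3(N+1)
     = 12/(13*14) * (24^2/3 + 32^2/5 + 35^2/5) - 3*14
     = 0.065934 * 641.8 - 42
     = 0.316484.
Step 4: Ties present; correction factor C = 1 - 18/(13^3 - 13) = 0.991758. Corrected H = 0.316484 / 0.991758 = 0.319114.
Step 5: Under H0, H ~ chi^2(2); p-value = 0.852522.
Step 6: alpha = 0.05. fail to reject H0.

H = 0.3191, df = 2, p = 0.852522, fail to reject H0.


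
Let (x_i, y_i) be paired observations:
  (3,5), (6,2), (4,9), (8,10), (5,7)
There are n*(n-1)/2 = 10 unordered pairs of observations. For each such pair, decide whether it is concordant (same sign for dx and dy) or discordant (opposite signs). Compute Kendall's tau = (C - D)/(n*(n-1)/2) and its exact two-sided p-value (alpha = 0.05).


Step 1: Enumerate the 10 unordered pairs (i,j) with i<j and classify each by sign(x_j-x_i) * sign(y_j-y_i).
  (1,2):dx=+3,dy=-3->D; (1,3):dx=+1,dy=+4->C; (1,4):dx=+5,dy=+5->C; (1,5):dx=+2,dy=+2->C
  (2,3):dx=-2,dy=+7->D; (2,4):dx=+2,dy=+8->C; (2,5):dx=-1,dy=+5->D; (3,4):dx=+4,dy=+1->C
  (3,5):dx=+1,dy=-2->D; (4,5):dx=-3,dy=-3->C
Step 2: C = 6, D = 4, total pairs = 10.
Step 3: tau = (C - D)/(n(n-1)/2) = (6 - 4)/10 = 0.200000.
Step 4: Exact two-sided p-value (enumerate n! = 120 permutations of y under H0): p = 0.816667.
Step 5: alpha = 0.05. fail to reject H0.

tau_b = 0.2000 (C=6, D=4), p = 0.816667, fail to reject H0.


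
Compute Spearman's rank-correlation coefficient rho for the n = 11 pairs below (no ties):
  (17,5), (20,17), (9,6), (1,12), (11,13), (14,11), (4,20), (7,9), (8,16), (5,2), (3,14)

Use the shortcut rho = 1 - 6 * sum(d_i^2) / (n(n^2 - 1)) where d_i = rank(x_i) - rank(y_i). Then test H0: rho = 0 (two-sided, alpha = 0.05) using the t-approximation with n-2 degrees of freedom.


Step 1: Rank x and y separately (midranks; no ties here).
rank(x): 17->10, 20->11, 9->7, 1->1, 11->8, 14->9, 4->3, 7->5, 8->6, 5->4, 3->2
rank(y): 5->2, 17->10, 6->3, 12->6, 13->7, 11->5, 20->11, 9->4, 16->9, 2->1, 14->8
Step 2: d_i = R_x(i) - R_y(i); compute d_i^2.
  (10-2)^2=64, (11-10)^2=1, (7-3)^2=16, (1-6)^2=25, (8-7)^2=1, (9-5)^2=16, (3-11)^2=64, (5-4)^2=1, (6-9)^2=9, (4-1)^2=9, (2-8)^2=36
sum(d^2) = 242.
Step 3: rho = 1 - 6*242 / (11*(11^2 - 1)) = 1 - 1452/1320 = -0.100000.
Step 4: Under H0, t = rho * sqrt((n-2)/(1-rho^2)) = -0.3015 ~ t(9).
Step 5: Two-sided p-value from the t-distribution with 9 df = 0.769875.
Step 6: alpha = 0.05. fail to reject H0.

rho = -0.1000, p = 0.769875, fail to reject H0 at alpha = 0.05.


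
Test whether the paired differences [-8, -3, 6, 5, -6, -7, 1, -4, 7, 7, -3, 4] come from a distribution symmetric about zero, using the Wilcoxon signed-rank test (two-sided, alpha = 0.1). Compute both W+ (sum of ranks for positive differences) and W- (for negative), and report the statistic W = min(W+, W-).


Step 1: Drop any zero differences (none here) and take |d_i|.
|d| = [8, 3, 6, 5, 6, 7, 1, 4, 7, 7, 3, 4]
Step 2: Midrank |d_i| (ties get averaged ranks).
ranks: |8|->12, |3|->2.5, |6|->7.5, |5|->6, |6|->7.5, |7|->10, |1|->1, |4|->4.5, |7|->10, |7|->10, |3|->2.5, |4|->4.5
Step 3: Attach original signs; sum ranks with positive sign and with negative sign.
W+ = 7.5 + 6 + 1 + 10 + 10 + 4.5 = 39
W- = 12 + 2.5 + 7.5 + 10 + 4.5 + 2.5 = 39
(Check: W+ + W- = 78 should equal n(n+1)/2 = 78.)
Step 4: Test statistic W = min(W+, W-) = 39.
Step 5: Ties in |d|, so use the tie-corrected normal approximation.
        E[W] = n(n+1)/4 = 12*13/4 = 39.
        Tie groups: |d|=3 (t=2), |d|=4 (t=2), |d|=6 (t=2), |d|=7 (t=3); sum(t^3 - t) = 42.
        Var[W] = n(n+1)(2n+1)/24 - sum(t^3-t)/48 = 3900/24 - 42/48 = 161.625.
        z = (W - E[W]) / sqrt(Var[W]) = (39 - 39) / 12.7132 = 0.0000.
        Two-sided p = 2*Phi(z) = 1.000000.
Step 6: alpha = 0.1. fail to reject H0.

W+ = 39, W- = 39, W = min = 39, p = 1.000000, fail to reject H0.


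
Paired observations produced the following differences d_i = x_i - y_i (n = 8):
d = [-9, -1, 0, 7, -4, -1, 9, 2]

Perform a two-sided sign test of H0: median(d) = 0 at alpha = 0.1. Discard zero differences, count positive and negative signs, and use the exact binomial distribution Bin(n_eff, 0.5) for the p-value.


Step 1: Discard zero differences. Original n = 8; n_eff = number of nonzero differences = 7.
Nonzero differences (with sign): -9, -1, +7, -4, -1, +9, +2
Step 2: Count signs: positive = 3, negative = 4.
Step 3: Under H0: P(positive) = 0.5, so the number of positives S ~ Bin(7, 0.5).
Step 4: Two-sided exact p-value = sum of Bin(7,0.5) probabilities at or below the observed probability = 1.000000.
Step 5: alpha = 0.1. fail to reject H0.

n_eff = 7, pos = 3, neg = 4, p = 1.000000, fail to reject H0.


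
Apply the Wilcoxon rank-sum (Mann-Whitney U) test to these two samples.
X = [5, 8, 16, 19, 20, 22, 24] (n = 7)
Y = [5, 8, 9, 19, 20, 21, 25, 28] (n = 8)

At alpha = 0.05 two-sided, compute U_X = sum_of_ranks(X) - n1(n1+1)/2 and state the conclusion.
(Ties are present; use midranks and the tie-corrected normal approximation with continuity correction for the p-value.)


Step 1: Combine and sort all 15 observations; assign midranks.
sorted (value, group): (5,X), (5,Y), (8,X), (8,Y), (9,Y), (16,X), (19,X), (19,Y), (20,X), (20,Y), (21,Y), (22,X), (24,X), (25,Y), (28,Y)
ranks: 5->1.5, 5->1.5, 8->3.5, 8->3.5, 9->5, 16->6, 19->7.5, 19->7.5, 20->9.5, 20->9.5, 21->11, 22->12, 24->13, 25->14, 28->15
Step 2: Rank sum for X: R1 = 1.5 + 3.5 + 6 + 7.5 + 9.5 + 12 + 13 = 53.
Step 3: U_X = R1 - n1(n1+1)/2 = 53 - 7*8/2 = 53 - 28 = 25.
       U_Y = n1*n2 - U_X = 56 - 25 = 31.
Step 4: Ties are present, so use the tie-corrected normal approximation (with continuity correction) for the p-value.
Step 5: p-value = 0.771543; compare to alpha = 0.05. fail to reject H0.

U_X = 25, p = 0.771543, fail to reject H0 at alpha = 0.05.


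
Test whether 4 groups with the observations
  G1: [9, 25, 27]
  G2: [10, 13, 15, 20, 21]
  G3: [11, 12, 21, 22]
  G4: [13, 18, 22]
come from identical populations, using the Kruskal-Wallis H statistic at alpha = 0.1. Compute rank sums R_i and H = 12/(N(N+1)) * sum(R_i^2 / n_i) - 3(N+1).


Step 1: Combine all N = 15 observations and assign midranks.
sorted (value, group, rank): (9,G1,1), (10,G2,2), (11,G3,3), (12,G3,4), (13,G2,5.5), (13,G4,5.5), (15,G2,7), (18,G4,8), (20,G2,9), (21,G2,10.5), (21,G3,10.5), (22,G3,12.5), (22,G4,12.5), (25,G1,14), (27,G1,15)
Step 2: Sum ranks within each group.
R_1 = 30 (n_1 = 3)
R_2 = 34 (n_2 = 5)
R_3 = 30 (n_3 = 4)
R_4 = 26 (n_4 = 3)
Step 3: H = 12/(N(N+1)) * sum(R_i^2/n_i) - 3(N+1)
     = 12/(15*16) * (30^2/3 + 34^2/5 + 30^2/4 + 26^2/3) - 3*16
     = 0.050000 * 981.533 - 48
     = 1.076667.
Step 4: Ties present; correction factor C = 1 - 18/(15^3 - 15) = 0.994643. Corrected H = 1.076667 / 0.994643 = 1.082466.
Step 5: Under H0, H ~ chi^2(3); p-value = 0.781309.
Step 6: alpha = 0.1. fail to reject H0.

H = 1.0825, df = 3, p = 0.781309, fail to reject H0.


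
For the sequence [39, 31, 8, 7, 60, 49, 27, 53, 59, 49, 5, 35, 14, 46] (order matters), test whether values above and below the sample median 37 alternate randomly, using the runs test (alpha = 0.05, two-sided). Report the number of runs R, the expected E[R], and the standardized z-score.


Step 1: Compute median = 37; label A = above, B = below.
Labels in order: ABBBAABAAABBBA  (n_A = 7, n_B = 7)
Step 2: Count runs R = 7.
Step 3: Under H0 (random ordering), E[R] = 2*n_A*n_B/(n_A+n_B) + 1 = 2*7*7/14 + 1 = 8.0000.
        Var[R] = 2*n_A*n_B*(2*n_A*n_B - n_A - n_B) / ((n_A+n_B)^2 * (n_A+n_B-1)) = 8232/2548 = 3.2308.
        SD[R] = 1.7974.
Step 4: Continuity-corrected z = (R + 0.5 - E[R]) / SD[R] = (7 + 0.5 - 8.0000) / 1.7974 = -0.2782.
Step 5: Two-sided p-value via normal approximation = 2*(1 - Phi(|z|)) = 0.780879.
Step 6: alpha = 0.05. fail to reject H0.

R = 7, z = -0.2782, p = 0.780879, fail to reject H0.


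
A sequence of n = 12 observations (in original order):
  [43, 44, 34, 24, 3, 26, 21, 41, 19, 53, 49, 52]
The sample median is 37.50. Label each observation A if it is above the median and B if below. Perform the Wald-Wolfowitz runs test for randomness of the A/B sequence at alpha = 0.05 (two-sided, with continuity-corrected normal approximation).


Step 1: Compute median = 37.50; label A = above, B = below.
Labels in order: AABBBBBABAAA  (n_A = 6, n_B = 6)
Step 2: Count runs R = 5.
Step 3: Under H0 (random ordering), E[R] = 2*n_A*n_B/(n_A+n_B) + 1 = 2*6*6/12 + 1 = 7.0000.
        Var[R] = 2*n_A*n_B*(2*n_A*n_B - n_A - n_B) / ((n_A+n_B)^2 * (n_A+n_B-1)) = 4320/1584 = 2.7273.
        SD[R] = 1.6514.
Step 4: Continuity-corrected z = (R + 0.5 - E[R]) / SD[R] = (5 + 0.5 - 7.0000) / 1.6514 = -0.9083.
Step 5: Two-sided p-value via normal approximation = 2*(1 - Phi(|z|)) = 0.363722.
Step 6: alpha = 0.05. fail to reject H0.

R = 5, z = -0.9083, p = 0.363722, fail to reject H0.


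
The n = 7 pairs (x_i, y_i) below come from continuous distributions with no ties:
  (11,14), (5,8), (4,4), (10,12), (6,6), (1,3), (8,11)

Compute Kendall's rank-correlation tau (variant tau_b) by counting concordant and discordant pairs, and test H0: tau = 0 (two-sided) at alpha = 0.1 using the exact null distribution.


Step 1: Enumerate the 21 unordered pairs (i,j) with i<j and classify each by sign(x_j-x_i) * sign(y_j-y_i).
  (1,2):dx=-6,dy=-6->C; (1,3):dx=-7,dy=-10->C; (1,4):dx=-1,dy=-2->C; (1,5):dx=-5,dy=-8->C
  (1,6):dx=-10,dy=-11->C; (1,7):dx=-3,dy=-3->C; (2,3):dx=-1,dy=-4->C; (2,4):dx=+5,dy=+4->C
  (2,5):dx=+1,dy=-2->D; (2,6):dx=-4,dy=-5->C; (2,7):dx=+3,dy=+3->C; (3,4):dx=+6,dy=+8->C
  (3,5):dx=+2,dy=+2->C; (3,6):dx=-3,dy=-1->C; (3,7):dx=+4,dy=+7->C; (4,5):dx=-4,dy=-6->C
  (4,6):dx=-9,dy=-9->C; (4,7):dx=-2,dy=-1->C; (5,6):dx=-5,dy=-3->C; (5,7):dx=+2,dy=+5->C
  (6,7):dx=+7,dy=+8->C
Step 2: C = 20, D = 1, total pairs = 21.
Step 3: tau = (C - D)/(n(n-1)/2) = (20 - 1)/21 = 0.904762.
Step 4: Exact two-sided p-value (enumerate n! = 5040 permutations of y under H0): p = 0.002778.
Step 5: alpha = 0.1. reject H0.

tau_b = 0.9048 (C=20, D=1), p = 0.002778, reject H0.


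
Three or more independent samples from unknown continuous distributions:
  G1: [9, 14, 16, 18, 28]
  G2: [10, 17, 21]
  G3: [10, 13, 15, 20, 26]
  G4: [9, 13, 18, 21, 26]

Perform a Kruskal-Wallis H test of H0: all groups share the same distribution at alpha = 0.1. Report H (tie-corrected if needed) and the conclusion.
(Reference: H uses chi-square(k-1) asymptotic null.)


Step 1: Combine all N = 18 observations and assign midranks.
sorted (value, group, rank): (9,G1,1.5), (9,G4,1.5), (10,G2,3.5), (10,G3,3.5), (13,G3,5.5), (13,G4,5.5), (14,G1,7), (15,G3,8), (16,G1,9), (17,G2,10), (18,G1,11.5), (18,G4,11.5), (20,G3,13), (21,G2,14.5), (21,G4,14.5), (26,G3,16.5), (26,G4,16.5), (28,G1,18)
Step 2: Sum ranks within each group.
R_1 = 47 (n_1 = 5)
R_2 = 28 (n_2 = 3)
R_3 = 46.5 (n_3 = 5)
R_4 = 49.5 (n_4 = 5)
Step 3: H = 12/(N(N+1)) * sum(R_i^2/n_i) - 3(N+1)
     = 12/(18*19) * (47^2/5 + 28^2/3 + 46.5^2/5 + 49.5^2/5) - 3*19
     = 0.035088 * 1625.63 - 57
     = 0.039766.
Step 4: Ties present; correction factor C = 1 - 36/(18^3 - 18) = 0.993808. Corrected H = 0.039766 / 0.993808 = 0.040014.
Step 5: Under H0, H ~ chi^2(3); p-value = 0.997897.
Step 6: alpha = 0.1. fail to reject H0.

H = 0.0400, df = 3, p = 0.997897, fail to reject H0.


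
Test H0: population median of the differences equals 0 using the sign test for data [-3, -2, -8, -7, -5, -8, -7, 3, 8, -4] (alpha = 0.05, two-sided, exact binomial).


Step 1: Discard zero differences. Original n = 10; n_eff = number of nonzero differences = 10.
Nonzero differences (with sign): -3, -2, -8, -7, -5, -8, -7, +3, +8, -4
Step 2: Count signs: positive = 2, negative = 8.
Step 3: Under H0: P(positive) = 0.5, so the number of positives S ~ Bin(10, 0.5).
Step 4: Two-sided exact p-value = sum of Bin(10,0.5) probabilities at or below the observed probability = 0.109375.
Step 5: alpha = 0.05. fail to reject H0.

n_eff = 10, pos = 2, neg = 8, p = 0.109375, fail to reject H0.


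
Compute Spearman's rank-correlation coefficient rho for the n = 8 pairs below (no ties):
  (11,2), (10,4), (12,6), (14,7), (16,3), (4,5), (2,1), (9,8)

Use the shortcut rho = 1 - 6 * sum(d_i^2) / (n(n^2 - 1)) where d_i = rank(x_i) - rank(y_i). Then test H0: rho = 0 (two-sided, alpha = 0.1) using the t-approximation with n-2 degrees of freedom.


Step 1: Rank x and y separately (midranks; no ties here).
rank(x): 11->5, 10->4, 12->6, 14->7, 16->8, 4->2, 2->1, 9->3
rank(y): 2->2, 4->4, 6->6, 7->7, 3->3, 5->5, 1->1, 8->8
Step 2: d_i = R_x(i) - R_y(i); compute d_i^2.
  (5-2)^2=9, (4-4)^2=0, (6-6)^2=0, (7-7)^2=0, (8-3)^2=25, (2-5)^2=9, (1-1)^2=0, (3-8)^2=25
sum(d^2) = 68.
Step 3: rho = 1 - 6*68 / (8*(8^2 - 1)) = 1 - 408/504 = 0.190476.
Step 4: Under H0, t = rho * sqrt((n-2)/(1-rho^2)) = 0.4753 ~ t(6).
Step 5: Two-sided p-value from the t-distribution with 6 df = 0.651401.
Step 6: alpha = 0.1. fail to reject H0.

rho = 0.1905, p = 0.651401, fail to reject H0 at alpha = 0.1.


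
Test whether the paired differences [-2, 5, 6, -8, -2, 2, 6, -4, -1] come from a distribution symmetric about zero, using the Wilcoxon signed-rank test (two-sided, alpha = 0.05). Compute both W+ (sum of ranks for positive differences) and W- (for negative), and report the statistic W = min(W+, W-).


Step 1: Drop any zero differences (none here) and take |d_i|.
|d| = [2, 5, 6, 8, 2, 2, 6, 4, 1]
Step 2: Midrank |d_i| (ties get averaged ranks).
ranks: |2|->3, |5|->6, |6|->7.5, |8|->9, |2|->3, |2|->3, |6|->7.5, |4|->5, |1|->1
Step 3: Attach original signs; sum ranks with positive sign and with negative sign.
W+ = 6 + 7.5 + 3 + 7.5 = 24
W- = 3 + 9 + 3 + 5 + 1 = 21
(Check: W+ + W- = 45 should equal n(n+1)/2 = 45.)
Step 4: Test statistic W = min(W+, W-) = 21.
Step 5: Ties in |d|, so use the tie-corrected normal approximation.
        E[W] = n(n+1)/4 = 9*10/4 = 22.5.
        Tie groups: |d|=2 (t=3), |d|=6 (t=2); sum(t^3 - t) = 30.
        Var[W] = n(n+1)(2n+1)/24 - sum(t^3-t)/48 = 1710/24 - 30/48 = 70.625.
        z = (W - E[W]) / sqrt(Var[W]) = (21 - 22.5) / 8.4039 = -0.1785.
        Two-sided p = 2*Phi(z) = 0.858339.
Step 6: alpha = 0.05. fail to reject H0.

W+ = 24, W- = 21, W = min = 21, p = 0.858339, fail to reject H0.


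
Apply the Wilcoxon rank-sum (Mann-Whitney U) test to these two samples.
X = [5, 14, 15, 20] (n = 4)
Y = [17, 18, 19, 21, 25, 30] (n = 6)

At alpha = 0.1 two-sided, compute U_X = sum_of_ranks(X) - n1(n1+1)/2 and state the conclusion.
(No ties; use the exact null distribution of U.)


Step 1: Combine and sort all 10 observations; assign midranks.
sorted (value, group): (5,X), (14,X), (15,X), (17,Y), (18,Y), (19,Y), (20,X), (21,Y), (25,Y), (30,Y)
ranks: 5->1, 14->2, 15->3, 17->4, 18->5, 19->6, 20->7, 21->8, 25->9, 30->10
Step 2: Rank sum for X: R1 = 1 + 2 + 3 + 7 = 13.
Step 3: U_X = R1 - n1(n1+1)/2 = 13 - 4*5/2 = 13 - 10 = 3.
       U_Y = n1*n2 - U_X = 24 - 3 = 21.
Step 4: No ties, so the exact null distribution of U (based on enumerating the C(10,4) = 210 equally likely rank assignments) gives the two-sided p-value.
Step 5: p-value = 0.066667; compare to alpha = 0.1. reject H0.

U_X = 3, p = 0.066667, reject H0 at alpha = 0.1.


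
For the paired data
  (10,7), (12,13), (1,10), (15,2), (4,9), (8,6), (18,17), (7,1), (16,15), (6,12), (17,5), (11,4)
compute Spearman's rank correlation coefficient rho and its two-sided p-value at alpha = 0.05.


Step 1: Rank x and y separately (midranks; no ties here).
rank(x): 10->6, 12->8, 1->1, 15->9, 4->2, 8->5, 18->12, 7->4, 16->10, 6->3, 17->11, 11->7
rank(y): 7->6, 13->10, 10->8, 2->2, 9->7, 6->5, 17->12, 1->1, 15->11, 12->9, 5->4, 4->3
Step 2: d_i = R_x(i) - R_y(i); compute d_i^2.
  (6-6)^2=0, (8-10)^2=4, (1-8)^2=49, (9-2)^2=49, (2-7)^2=25, (5-5)^2=0, (12-12)^2=0, (4-1)^2=9, (10-11)^2=1, (3-9)^2=36, (11-4)^2=49, (7-3)^2=16
sum(d^2) = 238.
Step 3: rho = 1 - 6*238 / (12*(12^2 - 1)) = 1 - 1428/1716 = 0.167832.
Step 4: Under H0, t = rho * sqrt((n-2)/(1-rho^2)) = 0.5384 ~ t(10).
Step 5: Two-sided p-value from the t-distribution with 10 df = 0.602099.
Step 6: alpha = 0.05. fail to reject H0.

rho = 0.1678, p = 0.602099, fail to reject H0 at alpha = 0.05.


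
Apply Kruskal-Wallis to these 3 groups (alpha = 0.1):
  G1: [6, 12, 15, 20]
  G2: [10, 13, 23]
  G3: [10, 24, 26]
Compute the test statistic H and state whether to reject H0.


Step 1: Combine all N = 10 observations and assign midranks.
sorted (value, group, rank): (6,G1,1), (10,G2,2.5), (10,G3,2.5), (12,G1,4), (13,G2,5), (15,G1,6), (20,G1,7), (23,G2,8), (24,G3,9), (26,G3,10)
Step 2: Sum ranks within each group.
R_1 = 18 (n_1 = 4)
R_2 = 15.5 (n_2 = 3)
R_3 = 21.5 (n_3 = 3)
Step 3: H = 12/(N(N+1)) * sum(R_i^2/n_i) - 3(N+1)
     = 12/(10*11) * (18^2/4 + 15.5^2/3 + 21.5^2/3) - 3*11
     = 0.109091 * 315.167 - 33
     = 1.381818.
Step 4: Ties present; correction factor C = 1 - 6/(10^3 - 10) = 0.993939. Corrected H = 1.381818 / 0.993939 = 1.390244.
Step 5: Under H0, H ~ chi^2(2); p-value = 0.499014.
Step 6: alpha = 0.1. fail to reject H0.

H = 1.3902, df = 2, p = 0.499014, fail to reject H0.


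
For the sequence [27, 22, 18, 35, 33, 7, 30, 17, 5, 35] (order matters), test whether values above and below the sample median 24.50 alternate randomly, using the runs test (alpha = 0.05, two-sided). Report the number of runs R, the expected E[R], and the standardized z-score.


Step 1: Compute median = 24.50; label A = above, B = below.
Labels in order: ABBAABABBA  (n_A = 5, n_B = 5)
Step 2: Count runs R = 7.
Step 3: Under H0 (random ordering), E[R] = 2*n_A*n_B/(n_A+n_B) + 1 = 2*5*5/10 + 1 = 6.0000.
        Var[R] = 2*n_A*n_B*(2*n_A*n_B - n_A - n_B) / ((n_A+n_B)^2 * (n_A+n_B-1)) = 2000/900 = 2.2222.
        SD[R] = 1.4907.
Step 4: Continuity-corrected z = (R - 0.5 - E[R]) / SD[R] = (7 - 0.5 - 6.0000) / 1.4907 = 0.3354.
Step 5: Two-sided p-value via normal approximation = 2*(1 - Phi(|z|)) = 0.737316.
Step 6: alpha = 0.05. fail to reject H0.

R = 7, z = 0.3354, p = 0.737316, fail to reject H0.


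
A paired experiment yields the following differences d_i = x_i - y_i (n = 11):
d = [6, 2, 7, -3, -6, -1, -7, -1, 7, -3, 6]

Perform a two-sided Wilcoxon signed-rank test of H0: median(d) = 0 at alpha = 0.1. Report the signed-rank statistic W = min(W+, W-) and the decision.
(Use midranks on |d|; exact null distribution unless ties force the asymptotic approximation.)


Step 1: Drop any zero differences (none here) and take |d_i|.
|d| = [6, 2, 7, 3, 6, 1, 7, 1, 7, 3, 6]
Step 2: Midrank |d_i| (ties get averaged ranks).
ranks: |6|->7, |2|->3, |7|->10, |3|->4.5, |6|->7, |1|->1.5, |7|->10, |1|->1.5, |7|->10, |3|->4.5, |6|->7
Step 3: Attach original signs; sum ranks with positive sign and with negative sign.
W+ = 7 + 3 + 10 + 10 + 7 = 37
W- = 4.5 + 7 + 1.5 + 10 + 1.5 + 4.5 = 29
(Check: W+ + W- = 66 should equal n(n+1)/2 = 66.)
Step 4: Test statistic W = min(W+, W-) = 29.
Step 5: Ties in |d|, so use the tie-corrected normal approximation.
        E[W] = n(n+1)/4 = 11*12/4 = 33.
        Tie groups: |d|=1 (t=2), |d|=3 (t=2), |d|=6 (t=3), |d|=7 (t=3); sum(t^3 - t) = 60.
        Var[W] = n(n+1)(2n+1)/24 - sum(t^3-t)/48 = 3036/24 - 60/48 = 125.25.
        z = (W - E[W]) / sqrt(Var[W]) = (29 - 33) / 11.1915 = -0.3574.
        Two-sided p = 2*Phi(z) = 0.720782.
Step 6: alpha = 0.1. fail to reject H0.

W+ = 37, W- = 29, W = min = 29, p = 0.720782, fail to reject H0.


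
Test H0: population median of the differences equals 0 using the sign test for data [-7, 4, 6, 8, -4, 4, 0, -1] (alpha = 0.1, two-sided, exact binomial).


Step 1: Discard zero differences. Original n = 8; n_eff = number of nonzero differences = 7.
Nonzero differences (with sign): -7, +4, +6, +8, -4, +4, -1
Step 2: Count signs: positive = 4, negative = 3.
Step 3: Under H0: P(positive) = 0.5, so the number of positives S ~ Bin(7, 0.5).
Step 4: Two-sided exact p-value = sum of Bin(7,0.5) probabilities at or below the observed probability = 1.000000.
Step 5: alpha = 0.1. fail to reject H0.

n_eff = 7, pos = 4, neg = 3, p = 1.000000, fail to reject H0.


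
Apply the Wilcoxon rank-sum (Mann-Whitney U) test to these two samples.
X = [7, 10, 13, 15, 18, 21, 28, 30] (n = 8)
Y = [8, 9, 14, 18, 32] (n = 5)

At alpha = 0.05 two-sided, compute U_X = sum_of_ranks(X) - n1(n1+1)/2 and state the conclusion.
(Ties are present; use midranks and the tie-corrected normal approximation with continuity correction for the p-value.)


Step 1: Combine and sort all 13 observations; assign midranks.
sorted (value, group): (7,X), (8,Y), (9,Y), (10,X), (13,X), (14,Y), (15,X), (18,X), (18,Y), (21,X), (28,X), (30,X), (32,Y)
ranks: 7->1, 8->2, 9->3, 10->4, 13->5, 14->6, 15->7, 18->8.5, 18->8.5, 21->10, 28->11, 30->12, 32->13
Step 2: Rank sum for X: R1 = 1 + 4 + 5 + 7 + 8.5 + 10 + 11 + 12 = 58.5.
Step 3: U_X = R1 - n1(n1+1)/2 = 58.5 - 8*9/2 = 58.5 - 36 = 22.5.
       U_Y = n1*n2 - U_X = 40 - 22.5 = 17.5.
Step 4: Ties are present, so use the tie-corrected normal approximation (with continuity correction) for the p-value.
Step 5: p-value = 0.769390; compare to alpha = 0.05. fail to reject H0.

U_X = 22.5, p = 0.769390, fail to reject H0 at alpha = 0.05.


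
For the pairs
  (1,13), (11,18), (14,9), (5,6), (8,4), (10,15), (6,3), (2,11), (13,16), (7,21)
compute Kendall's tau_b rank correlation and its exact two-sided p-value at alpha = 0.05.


Step 1: Enumerate the 45 unordered pairs (i,j) with i<j and classify each by sign(x_j-x_i) * sign(y_j-y_i).
  (1,2):dx=+10,dy=+5->C; (1,3):dx=+13,dy=-4->D; (1,4):dx=+4,dy=-7->D; (1,5):dx=+7,dy=-9->D
  (1,6):dx=+9,dy=+2->C; (1,7):dx=+5,dy=-10->D; (1,8):dx=+1,dy=-2->D; (1,9):dx=+12,dy=+3->C
  (1,10):dx=+6,dy=+8->C; (2,3):dx=+3,dy=-9->D; (2,4):dx=-6,dy=-12->C; (2,5):dx=-3,dy=-14->C
  (2,6):dx=-1,dy=-3->C; (2,7):dx=-5,dy=-15->C; (2,8):dx=-9,dy=-7->C; (2,9):dx=+2,dy=-2->D
  (2,10):dx=-4,dy=+3->D; (3,4):dx=-9,dy=-3->C; (3,5):dx=-6,dy=-5->C; (3,6):dx=-4,dy=+6->D
  (3,7):dx=-8,dy=-6->C; (3,8):dx=-12,dy=+2->D; (3,9):dx=-1,dy=+7->D; (3,10):dx=-7,dy=+12->D
  (4,5):dx=+3,dy=-2->D; (4,6):dx=+5,dy=+9->C; (4,7):dx=+1,dy=-3->D; (4,8):dx=-3,dy=+5->D
  (4,9):dx=+8,dy=+10->C; (4,10):dx=+2,dy=+15->C; (5,6):dx=+2,dy=+11->C; (5,7):dx=-2,dy=-1->C
  (5,8):dx=-6,dy=+7->D; (5,9):dx=+5,dy=+12->C; (5,10):dx=-1,dy=+17->D; (6,7):dx=-4,dy=-12->C
  (6,8):dx=-8,dy=-4->C; (6,9):dx=+3,dy=+1->C; (6,10):dx=-3,dy=+6->D; (7,8):dx=-4,dy=+8->D
  (7,9):dx=+7,dy=+13->C; (7,10):dx=+1,dy=+18->C; (8,9):dx=+11,dy=+5->C; (8,10):dx=+5,dy=+10->C
  (9,10):dx=-6,dy=+5->D
Step 2: C = 25, D = 20, total pairs = 45.
Step 3: tau = (C - D)/(n(n-1)/2) = (25 - 20)/45 = 0.111111.
Step 4: Exact two-sided p-value (enumerate n! = 3628800 permutations of y under H0): p = 0.727490.
Step 5: alpha = 0.05. fail to reject H0.

tau_b = 0.1111 (C=25, D=20), p = 0.727490, fail to reject H0.


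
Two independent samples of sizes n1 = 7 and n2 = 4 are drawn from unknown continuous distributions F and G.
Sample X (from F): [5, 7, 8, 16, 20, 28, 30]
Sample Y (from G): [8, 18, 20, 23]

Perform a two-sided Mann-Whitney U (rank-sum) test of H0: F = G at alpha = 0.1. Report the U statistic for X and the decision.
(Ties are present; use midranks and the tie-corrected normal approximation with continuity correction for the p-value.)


Step 1: Combine and sort all 11 observations; assign midranks.
sorted (value, group): (5,X), (7,X), (8,X), (8,Y), (16,X), (18,Y), (20,X), (20,Y), (23,Y), (28,X), (30,X)
ranks: 5->1, 7->2, 8->3.5, 8->3.5, 16->5, 18->6, 20->7.5, 20->7.5, 23->9, 28->10, 30->11
Step 2: Rank sum for X: R1 = 1 + 2 + 3.5 + 5 + 7.5 + 10 + 11 = 40.
Step 3: U_X = R1 - n1(n1+1)/2 = 40 - 7*8/2 = 40 - 28 = 12.
       U_Y = n1*n2 - U_X = 28 - 12 = 16.
Step 4: Ties are present, so use the tie-corrected normal approximation (with continuity correction) for the p-value.
Step 5: p-value = 0.775820; compare to alpha = 0.1. fail to reject H0.

U_X = 12, p = 0.775820, fail to reject H0 at alpha = 0.1.


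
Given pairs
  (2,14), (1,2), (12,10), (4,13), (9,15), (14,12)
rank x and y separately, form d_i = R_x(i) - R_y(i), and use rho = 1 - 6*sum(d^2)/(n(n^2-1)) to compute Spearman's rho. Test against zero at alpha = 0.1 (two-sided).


Step 1: Rank x and y separately (midranks; no ties here).
rank(x): 2->2, 1->1, 12->5, 4->3, 9->4, 14->6
rank(y): 14->5, 2->1, 10->2, 13->4, 15->6, 12->3
Step 2: d_i = R_x(i) - R_y(i); compute d_i^2.
  (2-5)^2=9, (1-1)^2=0, (5-2)^2=9, (3-4)^2=1, (4-6)^2=4, (6-3)^2=9
sum(d^2) = 32.
Step 3: rho = 1 - 6*32 / (6*(6^2 - 1)) = 1 - 192/210 = 0.085714.
Step 4: Under H0, t = rho * sqrt((n-2)/(1-rho^2)) = 0.1721 ~ t(4).
Step 5: Two-sided p-value from the t-distribution with 4 df = 0.871743.
Step 6: alpha = 0.1. fail to reject H0.

rho = 0.0857, p = 0.871743, fail to reject H0 at alpha = 0.1.


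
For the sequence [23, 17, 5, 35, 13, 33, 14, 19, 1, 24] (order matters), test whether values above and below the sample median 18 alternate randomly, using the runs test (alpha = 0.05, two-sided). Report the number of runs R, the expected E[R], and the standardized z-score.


Step 1: Compute median = 18; label A = above, B = below.
Labels in order: ABBABABABA  (n_A = 5, n_B = 5)
Step 2: Count runs R = 9.
Step 3: Under H0 (random ordering), E[R] = 2*n_A*n_B/(n_A+n_B) + 1 = 2*5*5/10 + 1 = 6.0000.
        Var[R] = 2*n_A*n_B*(2*n_A*n_B - n_A - n_B) / ((n_A+n_B)^2 * (n_A+n_B-1)) = 2000/900 = 2.2222.
        SD[R] = 1.4907.
Step 4: Continuity-corrected z = (R - 0.5 - E[R]) / SD[R] = (9 - 0.5 - 6.0000) / 1.4907 = 1.6771.
Step 5: Two-sided p-value via normal approximation = 2*(1 - Phi(|z|)) = 0.093533.
Step 6: alpha = 0.05. fail to reject H0.

R = 9, z = 1.6771, p = 0.093533, fail to reject H0.


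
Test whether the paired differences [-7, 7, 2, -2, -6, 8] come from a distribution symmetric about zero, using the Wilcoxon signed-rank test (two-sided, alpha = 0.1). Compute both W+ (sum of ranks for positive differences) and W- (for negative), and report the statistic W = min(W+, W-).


Step 1: Drop any zero differences (none here) and take |d_i|.
|d| = [7, 7, 2, 2, 6, 8]
Step 2: Midrank |d_i| (ties get averaged ranks).
ranks: |7|->4.5, |7|->4.5, |2|->1.5, |2|->1.5, |6|->3, |8|->6
Step 3: Attach original signs; sum ranks with positive sign and with negative sign.
W+ = 4.5 + 1.5 + 6 = 12
W- = 4.5 + 1.5 + 3 = 9
(Check: W+ + W- = 21 should equal n(n+1)/2 = 21.)
Step 4: Test statistic W = min(W+, W-) = 9.
Step 5: Ties in |d|, so use the tie-corrected normal approximation.
        E[W] = n(n+1)/4 = 6*7/4 = 10.5.
        Tie groups: |d|=2 (t=2), |d|=7 (t=2); sum(t^3 - t) = 12.
        Var[W] = n(n+1)(2n+1)/24 - sum(t^3-t)/48 = 546/24 - 12/48 = 22.5.
        z = (W - E[W]) / sqrt(Var[W]) = (9 - 10.5) / 4.7434 = -0.3162.
        Two-sided p = 2*Phi(z) = 0.751830.
Step 6: alpha = 0.1. fail to reject H0.

W+ = 12, W- = 9, W = min = 9, p = 0.751830, fail to reject H0.
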